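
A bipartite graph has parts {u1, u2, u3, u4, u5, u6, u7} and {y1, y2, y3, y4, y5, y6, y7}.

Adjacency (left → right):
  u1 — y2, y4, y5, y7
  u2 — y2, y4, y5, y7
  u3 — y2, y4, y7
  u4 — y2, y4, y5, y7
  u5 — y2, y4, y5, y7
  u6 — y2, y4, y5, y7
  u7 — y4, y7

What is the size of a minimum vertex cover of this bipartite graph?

The 4 edges u1–y4, u2–y5, u3–y2, u4–y7 form a matching, so any vertex cover needs at least 4 vertices (one per matched edge).
Conversely {y2, y4, y5, y7} meets every edge and has exactly 4 vertices, so 4 is optimal.

4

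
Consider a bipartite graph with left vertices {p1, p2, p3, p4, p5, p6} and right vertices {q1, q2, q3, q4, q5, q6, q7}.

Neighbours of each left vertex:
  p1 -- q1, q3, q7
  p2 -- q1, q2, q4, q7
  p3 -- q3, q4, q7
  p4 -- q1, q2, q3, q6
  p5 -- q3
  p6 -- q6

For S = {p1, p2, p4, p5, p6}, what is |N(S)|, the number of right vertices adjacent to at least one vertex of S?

The union of neighbours of {p1, p2, p4, p5, p6} is {q1, q2, q3, q4, q6, q7}, which has 6 elements.
Since |N(S)| = 6 ≥ |S| = 5, Hall's condition holds for this subset.

6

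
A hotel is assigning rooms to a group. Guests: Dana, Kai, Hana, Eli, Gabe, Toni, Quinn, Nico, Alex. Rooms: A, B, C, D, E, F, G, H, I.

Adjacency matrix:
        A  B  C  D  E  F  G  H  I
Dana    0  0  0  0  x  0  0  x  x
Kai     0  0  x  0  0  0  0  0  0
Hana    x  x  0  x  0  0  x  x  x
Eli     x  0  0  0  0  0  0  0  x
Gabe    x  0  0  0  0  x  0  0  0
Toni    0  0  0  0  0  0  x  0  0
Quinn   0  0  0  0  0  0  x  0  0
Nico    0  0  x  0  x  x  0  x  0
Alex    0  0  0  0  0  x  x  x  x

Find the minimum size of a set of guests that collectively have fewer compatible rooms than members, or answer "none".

2

Take S = {Toni, Quinn}. Its neighbourhood is {G}, so |N(S)| = 1 < |S| = 2.
No single vertex violates Hall's condition since each has at least one neighbour, so 2 is the minimum.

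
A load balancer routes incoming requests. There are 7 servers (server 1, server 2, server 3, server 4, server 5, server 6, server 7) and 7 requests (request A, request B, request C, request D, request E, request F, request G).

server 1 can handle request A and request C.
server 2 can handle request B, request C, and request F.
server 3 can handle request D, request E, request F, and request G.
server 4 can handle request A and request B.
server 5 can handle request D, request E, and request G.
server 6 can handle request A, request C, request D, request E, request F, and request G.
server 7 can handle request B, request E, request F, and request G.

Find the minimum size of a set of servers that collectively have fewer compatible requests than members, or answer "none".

A matching saturating every server exists, for instance server 1→request A, server 2→request C, server 3→request E, server 4→request B, server 5→request D, server 6→request G, server 7→request F.
By Hall's marriage theorem, this means |N(S)| ≥ |S| for every subset S, so no violating subset exists.

none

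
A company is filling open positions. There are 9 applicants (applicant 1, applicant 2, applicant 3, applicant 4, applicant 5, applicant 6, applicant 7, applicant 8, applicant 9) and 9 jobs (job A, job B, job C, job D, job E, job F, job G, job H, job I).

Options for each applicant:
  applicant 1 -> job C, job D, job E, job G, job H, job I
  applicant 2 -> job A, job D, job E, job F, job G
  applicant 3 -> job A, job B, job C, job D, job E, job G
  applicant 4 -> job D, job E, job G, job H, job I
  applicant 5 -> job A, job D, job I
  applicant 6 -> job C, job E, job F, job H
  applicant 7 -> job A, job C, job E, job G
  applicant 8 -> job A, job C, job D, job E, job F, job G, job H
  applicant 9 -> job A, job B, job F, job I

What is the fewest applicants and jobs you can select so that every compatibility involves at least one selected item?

A maximum matching has 9 edges (e.g. applicant 1–job C, applicant 2–job F, applicant 3–job B, applicant 4–job D, applicant 5–job I, applicant 6–job E, applicant 7–job G, applicant 8–job H, applicant 9–job A).
By König's theorem the minimum vertex cover has the same size. One such cover is {applicant 1, applicant 2, applicant 3, applicant 4, applicant 5, applicant 6, applicant 7, applicant 8, applicant 9}.

9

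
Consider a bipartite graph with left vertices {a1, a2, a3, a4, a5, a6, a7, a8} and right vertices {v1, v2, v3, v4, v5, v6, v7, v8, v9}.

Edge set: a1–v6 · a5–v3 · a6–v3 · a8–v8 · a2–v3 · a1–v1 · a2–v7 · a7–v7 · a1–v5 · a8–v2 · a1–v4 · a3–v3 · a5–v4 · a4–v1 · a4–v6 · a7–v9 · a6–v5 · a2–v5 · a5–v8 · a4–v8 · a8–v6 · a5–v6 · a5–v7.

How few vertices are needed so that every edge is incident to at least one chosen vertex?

A maximum matching has 8 edges (e.g. a1–v4, a2–v7, a3–v3, a4–v1, a5–v6, a6–v5, a7–v9, a8–v2).
By König's theorem the minimum vertex cover has the same size. One such cover is {a1, a2, a3, a4, a5, a6, a7, a8}.

8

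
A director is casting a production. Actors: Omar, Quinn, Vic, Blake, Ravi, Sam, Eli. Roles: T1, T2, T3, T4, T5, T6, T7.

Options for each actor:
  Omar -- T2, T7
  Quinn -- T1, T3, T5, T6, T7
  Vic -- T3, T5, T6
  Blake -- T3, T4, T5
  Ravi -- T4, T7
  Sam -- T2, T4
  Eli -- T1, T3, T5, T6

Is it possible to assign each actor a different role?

One maximum matching: Omar-T7, Quinn-T1, Vic-T6, Blake-T3, Ravi-T4, Sam-T2, Eli-T5.
All 7 actors are covered.

Yes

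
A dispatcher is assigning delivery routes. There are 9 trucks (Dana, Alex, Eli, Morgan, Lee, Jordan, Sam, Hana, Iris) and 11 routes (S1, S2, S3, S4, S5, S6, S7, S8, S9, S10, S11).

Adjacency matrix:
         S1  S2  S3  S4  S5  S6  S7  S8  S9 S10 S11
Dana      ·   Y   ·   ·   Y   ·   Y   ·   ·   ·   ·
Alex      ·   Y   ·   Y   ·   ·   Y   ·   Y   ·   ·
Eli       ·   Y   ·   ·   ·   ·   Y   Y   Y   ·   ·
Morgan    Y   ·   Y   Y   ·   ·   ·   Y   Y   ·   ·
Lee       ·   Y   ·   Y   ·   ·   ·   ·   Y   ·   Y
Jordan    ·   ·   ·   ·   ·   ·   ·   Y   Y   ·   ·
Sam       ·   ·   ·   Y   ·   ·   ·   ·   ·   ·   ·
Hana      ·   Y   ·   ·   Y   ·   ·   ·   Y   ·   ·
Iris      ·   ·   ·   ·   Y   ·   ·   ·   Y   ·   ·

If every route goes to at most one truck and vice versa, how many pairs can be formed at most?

For example, pair Dana-S5, Alex-S7, Eli-S8, Morgan-S3, Lee-S11, Jordan-S9, Sam-S4, Hana-S2.
The set {Dana, Alex, Eli, Jordan, Sam, Hana, Iris} has only 6 neighbours ({S2, S4, S5, S7, S8, S9}), so by Hall's theorem at most 8 of the 9 trucks can be matched.

8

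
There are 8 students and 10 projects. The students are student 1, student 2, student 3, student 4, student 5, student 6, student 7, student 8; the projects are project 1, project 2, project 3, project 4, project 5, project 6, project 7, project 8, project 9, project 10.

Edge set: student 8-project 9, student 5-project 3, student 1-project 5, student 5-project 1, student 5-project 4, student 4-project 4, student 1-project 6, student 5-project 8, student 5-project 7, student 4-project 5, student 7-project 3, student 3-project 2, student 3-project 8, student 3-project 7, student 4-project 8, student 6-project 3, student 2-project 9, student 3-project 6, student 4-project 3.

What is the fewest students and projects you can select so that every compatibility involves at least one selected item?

6

{student 1, student 3, student 4, student 5, project 3, project 9} is a vertex cover of size 6: every edge has an endpoint in this set.
No smaller cover exists because student 1–project 5, student 2–project 9, student 3–project 8, student 4–project 4, student 5–project 7, student 6–project 3 is a matching of size 6, and a cover must include an endpoint of each of these disjoint edges (König's theorem).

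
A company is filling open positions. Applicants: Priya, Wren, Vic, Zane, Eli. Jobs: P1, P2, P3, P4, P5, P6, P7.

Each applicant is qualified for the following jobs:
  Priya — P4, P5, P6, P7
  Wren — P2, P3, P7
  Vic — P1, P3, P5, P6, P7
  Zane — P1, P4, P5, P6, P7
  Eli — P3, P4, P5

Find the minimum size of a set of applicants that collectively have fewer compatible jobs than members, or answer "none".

none

A matching saturating every applicant exists, for instance Priya→P7, Wren→P3, Vic→P1, Zane→P6, Eli→P5.
By Hall's marriage theorem, this means |N(S)| ≥ |S| for every subset S, so no violating subset exists.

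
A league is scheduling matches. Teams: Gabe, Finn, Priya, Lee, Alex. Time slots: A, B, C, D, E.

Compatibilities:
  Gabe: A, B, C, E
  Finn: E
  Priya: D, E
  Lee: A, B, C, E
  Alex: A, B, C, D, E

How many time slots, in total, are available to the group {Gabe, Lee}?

4

The union of neighbours of {Gabe, Lee} is {A, B, C, E}, which has 4 elements.
Since |N(S)| = 4 ≥ |S| = 2, Hall's condition holds for this subset.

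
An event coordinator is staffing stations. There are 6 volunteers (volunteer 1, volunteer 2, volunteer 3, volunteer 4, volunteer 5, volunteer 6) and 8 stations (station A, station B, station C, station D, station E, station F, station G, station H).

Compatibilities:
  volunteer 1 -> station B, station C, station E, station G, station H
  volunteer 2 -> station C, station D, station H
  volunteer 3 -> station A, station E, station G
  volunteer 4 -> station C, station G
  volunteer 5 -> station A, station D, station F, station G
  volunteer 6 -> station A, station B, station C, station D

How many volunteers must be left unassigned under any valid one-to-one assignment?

For example, pair volunteer 1–station B, volunteer 2–station H, volunteer 3–station G, volunteer 4–station C, volunteer 5–station D, volunteer 6–station A.
This saturates every volunteer, so 6 is the maximum.
That matches 6 of the 6, leaving 0 unmatched; no matching can do better.

0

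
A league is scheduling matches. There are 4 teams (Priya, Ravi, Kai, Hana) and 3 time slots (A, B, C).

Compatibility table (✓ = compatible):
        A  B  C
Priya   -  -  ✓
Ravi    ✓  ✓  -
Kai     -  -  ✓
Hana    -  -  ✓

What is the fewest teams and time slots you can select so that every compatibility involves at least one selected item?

2

The 2 edges Priya–C, Ravi–B form a matching, so any vertex cover needs at least 2 vertices (one per matched edge).
Conversely {Ravi, C} meets every edge and has exactly 2 vertices, so 2 is optimal.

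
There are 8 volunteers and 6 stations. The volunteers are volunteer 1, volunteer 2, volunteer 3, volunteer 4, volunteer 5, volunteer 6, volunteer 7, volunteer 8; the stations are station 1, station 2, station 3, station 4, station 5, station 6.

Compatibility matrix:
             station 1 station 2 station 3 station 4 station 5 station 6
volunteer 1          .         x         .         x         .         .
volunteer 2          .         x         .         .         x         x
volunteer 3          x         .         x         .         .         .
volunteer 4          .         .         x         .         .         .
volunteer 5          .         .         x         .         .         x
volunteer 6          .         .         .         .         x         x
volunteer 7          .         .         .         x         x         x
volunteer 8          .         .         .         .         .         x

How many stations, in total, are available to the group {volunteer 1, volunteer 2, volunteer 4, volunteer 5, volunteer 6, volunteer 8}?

The union of neighbours of {volunteer 1, volunteer 2, volunteer 4, volunteer 5, volunteer 6, volunteer 8} is {station 2, station 3, station 4, station 5, station 6}, which has 5 elements.
Since |N(S)| = 5 < |S| = 6, Hall's condition fails for this subset.

5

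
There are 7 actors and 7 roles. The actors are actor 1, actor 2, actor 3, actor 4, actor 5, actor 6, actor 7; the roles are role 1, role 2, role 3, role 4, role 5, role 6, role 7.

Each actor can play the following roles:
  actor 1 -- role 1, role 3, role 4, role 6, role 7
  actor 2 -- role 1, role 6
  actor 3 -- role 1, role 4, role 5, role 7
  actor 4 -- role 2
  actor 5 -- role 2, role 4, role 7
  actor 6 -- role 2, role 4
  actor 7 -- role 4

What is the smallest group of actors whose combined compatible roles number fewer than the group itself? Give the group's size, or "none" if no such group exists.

Take S = {actor 4, actor 6, actor 7}. Its neighbourhood is {role 2, role 4}, so |N(S)| = 2 < |S| = 3.
Every subset of size less than 3 has at least as many neighbours as members, so 3 is the minimum.

3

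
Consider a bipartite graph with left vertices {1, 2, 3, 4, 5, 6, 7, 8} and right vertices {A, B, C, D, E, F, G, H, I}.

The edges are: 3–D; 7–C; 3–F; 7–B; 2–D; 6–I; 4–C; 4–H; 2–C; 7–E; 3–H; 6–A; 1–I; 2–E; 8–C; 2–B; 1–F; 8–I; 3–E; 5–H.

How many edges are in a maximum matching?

8

A valid assignment of size 8: 1→F, 2→E, 3→D, 4→C, 5→H, 6→A, 7→B, 8→I.
All 8 left vertices are matched, so no larger matching exists.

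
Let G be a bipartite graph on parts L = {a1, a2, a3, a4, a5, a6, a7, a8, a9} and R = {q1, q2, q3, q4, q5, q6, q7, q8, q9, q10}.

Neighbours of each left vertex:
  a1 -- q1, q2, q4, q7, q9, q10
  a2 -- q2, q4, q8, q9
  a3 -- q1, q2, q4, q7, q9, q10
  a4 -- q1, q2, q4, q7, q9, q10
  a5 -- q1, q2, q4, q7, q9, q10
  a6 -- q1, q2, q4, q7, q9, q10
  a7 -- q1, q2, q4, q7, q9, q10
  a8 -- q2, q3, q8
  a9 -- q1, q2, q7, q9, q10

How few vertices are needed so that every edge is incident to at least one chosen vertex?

8

{a2, a8, q1, q2, q4, q7, q9, q10} is a vertex cover of size 8: every edge has an endpoint in this set.
No smaller cover exists because a1–q10, a2–q8, a3–q2, a4–q1, a5–q7, a6–q4, a7–q9, a8–q3 is a matching of size 8, and a cover must include an endpoint of each of these disjoint edges (König's theorem).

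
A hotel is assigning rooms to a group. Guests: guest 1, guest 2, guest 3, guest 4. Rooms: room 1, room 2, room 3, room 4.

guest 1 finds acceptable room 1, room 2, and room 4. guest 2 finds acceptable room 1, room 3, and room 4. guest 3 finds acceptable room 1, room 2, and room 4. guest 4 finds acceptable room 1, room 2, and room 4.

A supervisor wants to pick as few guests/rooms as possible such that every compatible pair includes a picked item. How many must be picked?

4

A maximum matching has 4 edges (e.g. guest 1–room 2, guest 2–room 3, guest 3–room 1, guest 4–room 4).
By König's theorem the minimum vertex cover has the same size. One such cover is {guest 1, guest 2, guest 3, guest 4}.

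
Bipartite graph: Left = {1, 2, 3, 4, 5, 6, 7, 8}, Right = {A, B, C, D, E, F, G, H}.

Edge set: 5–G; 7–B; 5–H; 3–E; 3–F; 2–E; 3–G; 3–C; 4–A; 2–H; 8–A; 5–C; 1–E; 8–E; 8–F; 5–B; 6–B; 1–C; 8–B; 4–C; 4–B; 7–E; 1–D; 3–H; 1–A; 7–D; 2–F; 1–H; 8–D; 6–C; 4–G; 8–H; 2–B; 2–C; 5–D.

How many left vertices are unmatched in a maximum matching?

For example, pair 1–E, 2–H, 3–F, 4–B, 5–G, 6–C, 7–D, 8–A.
This saturates every left vertex, so 8 is the maximum.
That matches 8 of the 8, leaving 0 unmatched; no matching can do better.

0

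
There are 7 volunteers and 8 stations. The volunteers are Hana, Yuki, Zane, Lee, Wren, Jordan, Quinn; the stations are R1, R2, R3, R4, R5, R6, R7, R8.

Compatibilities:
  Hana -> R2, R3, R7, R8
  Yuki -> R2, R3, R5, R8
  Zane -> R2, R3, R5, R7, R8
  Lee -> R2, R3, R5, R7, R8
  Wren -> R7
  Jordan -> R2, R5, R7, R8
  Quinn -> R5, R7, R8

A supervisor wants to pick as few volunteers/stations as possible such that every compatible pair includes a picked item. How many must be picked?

The 5 edges Hana–R3, Yuki–R8, Zane–R5, Lee–R2, Wren–R7 form a matching, so any vertex cover needs at least 5 vertices (one per matched edge).
Conversely {R2, R3, R5, R7, R8} meets every edge and has exactly 5 vertices, so 5 is optimal.

5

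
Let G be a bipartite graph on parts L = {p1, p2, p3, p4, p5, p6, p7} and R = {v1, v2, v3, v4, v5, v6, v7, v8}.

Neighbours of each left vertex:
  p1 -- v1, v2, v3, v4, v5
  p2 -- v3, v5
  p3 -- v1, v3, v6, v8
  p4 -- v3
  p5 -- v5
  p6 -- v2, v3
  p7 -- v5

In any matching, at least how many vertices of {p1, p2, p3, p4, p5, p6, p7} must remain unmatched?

2

For example, pair p1→v1, p2→v5, p3→v6, p4→v3, p6→v2.
The set {p2, p4, p5, p7} has only 2 neighbours ({v3, v5}), so by Hall's theorem at most 5 of the 7 left vertices can be matched.
That matches 5 of the 7, leaving 2 unmatched; no matching can do better.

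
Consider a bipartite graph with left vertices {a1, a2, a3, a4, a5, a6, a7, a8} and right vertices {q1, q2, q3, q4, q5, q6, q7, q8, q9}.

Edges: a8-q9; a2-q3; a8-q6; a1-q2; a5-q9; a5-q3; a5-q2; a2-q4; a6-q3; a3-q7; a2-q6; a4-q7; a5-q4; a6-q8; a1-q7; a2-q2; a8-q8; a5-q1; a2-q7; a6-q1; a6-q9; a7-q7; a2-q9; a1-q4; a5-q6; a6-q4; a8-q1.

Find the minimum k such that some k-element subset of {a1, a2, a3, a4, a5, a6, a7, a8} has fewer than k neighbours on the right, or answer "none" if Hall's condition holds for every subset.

Take S = {a3, a4}. Its neighbourhood is {q7}, so |N(S)| = 1 < |S| = 2.
No single vertex violates Hall's condition since each has at least one neighbour, so 2 is the minimum.

2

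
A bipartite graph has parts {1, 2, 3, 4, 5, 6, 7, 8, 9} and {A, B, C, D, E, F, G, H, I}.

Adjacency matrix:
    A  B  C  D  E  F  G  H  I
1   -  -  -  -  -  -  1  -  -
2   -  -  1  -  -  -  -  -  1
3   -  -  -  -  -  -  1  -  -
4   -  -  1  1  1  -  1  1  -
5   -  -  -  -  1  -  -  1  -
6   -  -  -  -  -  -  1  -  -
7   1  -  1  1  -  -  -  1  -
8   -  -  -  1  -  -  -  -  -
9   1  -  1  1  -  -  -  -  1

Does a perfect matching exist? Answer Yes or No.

No

The set {1, 3, 6} has only 1 neighbour ({G}), so by Hall's theorem at most 7 of the 9 left vertices can be matched.
Hence no matching covers every left vertex.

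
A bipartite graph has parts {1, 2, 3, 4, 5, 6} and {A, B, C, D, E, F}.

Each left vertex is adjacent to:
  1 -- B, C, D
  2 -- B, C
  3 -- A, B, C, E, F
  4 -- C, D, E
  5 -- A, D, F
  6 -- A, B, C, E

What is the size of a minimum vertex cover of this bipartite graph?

{1, 2, 3, 4, 5, 6} is a vertex cover of size 6: every edge has an endpoint in this set.
No smaller cover exists because 1–D, 2–C, 3–A, 4–E, 5–F, 6–B is a matching of size 6, and a cover must include an endpoint of each of these disjoint edges (König's theorem).

6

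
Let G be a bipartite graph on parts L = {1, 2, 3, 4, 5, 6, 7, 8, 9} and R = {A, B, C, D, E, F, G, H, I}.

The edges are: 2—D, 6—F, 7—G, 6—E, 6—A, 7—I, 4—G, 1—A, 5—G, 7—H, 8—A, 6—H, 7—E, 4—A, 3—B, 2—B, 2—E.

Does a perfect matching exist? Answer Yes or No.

The set {1, 4, 5, 8, 9} has only 2 neighbours ({A, G}), so by Hall's theorem at most 6 of the 9 left vertices can be matched.
Hence no matching covers every left vertex.

No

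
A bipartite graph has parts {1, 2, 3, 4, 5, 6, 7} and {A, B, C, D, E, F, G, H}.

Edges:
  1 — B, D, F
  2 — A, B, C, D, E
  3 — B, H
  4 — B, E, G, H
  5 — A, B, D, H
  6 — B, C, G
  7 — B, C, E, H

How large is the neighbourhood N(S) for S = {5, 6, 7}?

The union of neighbours of {5, 6, 7} is {A, B, C, D, E, G, H}, which has 7 elements.
Since |N(S)| = 7 ≥ |S| = 3, Hall's condition holds for this subset.

7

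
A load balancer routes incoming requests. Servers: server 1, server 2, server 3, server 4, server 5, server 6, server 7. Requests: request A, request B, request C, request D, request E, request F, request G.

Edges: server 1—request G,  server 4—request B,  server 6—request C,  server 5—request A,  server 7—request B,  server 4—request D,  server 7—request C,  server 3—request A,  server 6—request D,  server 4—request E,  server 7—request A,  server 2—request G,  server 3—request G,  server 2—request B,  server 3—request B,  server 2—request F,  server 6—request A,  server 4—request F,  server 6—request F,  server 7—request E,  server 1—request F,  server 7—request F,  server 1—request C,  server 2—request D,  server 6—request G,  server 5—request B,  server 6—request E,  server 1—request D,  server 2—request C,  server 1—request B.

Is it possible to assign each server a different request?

Yes

A valid assignment of size 7: server 1–request C, server 2–request G, server 3–request A, server 4–request D, server 5–request B, server 6–request F, server 7–request E.
All 7 servers are covered.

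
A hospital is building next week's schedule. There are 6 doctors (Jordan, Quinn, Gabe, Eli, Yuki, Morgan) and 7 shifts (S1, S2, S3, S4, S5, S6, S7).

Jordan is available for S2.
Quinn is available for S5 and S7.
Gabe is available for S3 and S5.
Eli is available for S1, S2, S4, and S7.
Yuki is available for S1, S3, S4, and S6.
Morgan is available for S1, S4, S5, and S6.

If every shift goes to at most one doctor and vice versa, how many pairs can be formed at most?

6

A valid assignment of size 6: Jordan→S2, Quinn→S5, Gabe→S3, Eli→S7, Yuki→S6, Morgan→S4.
This saturates every doctor, so 6 is the maximum.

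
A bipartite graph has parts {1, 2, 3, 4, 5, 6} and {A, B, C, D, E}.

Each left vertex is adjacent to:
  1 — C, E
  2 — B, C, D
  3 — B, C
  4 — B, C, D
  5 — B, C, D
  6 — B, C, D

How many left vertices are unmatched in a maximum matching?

2

For example, pair 1-E, 2-D, 3-C, 4-B.
The set {2, 3, 4, 5, 6} has only 3 neighbours ({B, C, D}), so by Hall's theorem at most 4 of the 6 left vertices can be matched.
That matches 4 of the 6, leaving 2 unmatched; no matching can do better.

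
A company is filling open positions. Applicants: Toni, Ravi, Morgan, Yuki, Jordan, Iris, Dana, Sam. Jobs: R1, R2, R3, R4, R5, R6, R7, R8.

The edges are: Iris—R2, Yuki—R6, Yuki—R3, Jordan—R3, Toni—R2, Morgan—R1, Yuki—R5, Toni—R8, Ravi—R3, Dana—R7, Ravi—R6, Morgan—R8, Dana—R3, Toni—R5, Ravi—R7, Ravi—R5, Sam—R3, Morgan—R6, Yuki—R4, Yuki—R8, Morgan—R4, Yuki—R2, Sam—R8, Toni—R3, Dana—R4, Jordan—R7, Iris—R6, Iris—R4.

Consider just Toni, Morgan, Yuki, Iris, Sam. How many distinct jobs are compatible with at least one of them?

7

The union of neighbours of {Toni, Morgan, Yuki, Iris, Sam} is {R1, R2, R3, R4, R5, R6, R8}, which has 7 elements.
Since |N(S)| = 7 ≥ |S| = 5, Hall's condition holds for this subset.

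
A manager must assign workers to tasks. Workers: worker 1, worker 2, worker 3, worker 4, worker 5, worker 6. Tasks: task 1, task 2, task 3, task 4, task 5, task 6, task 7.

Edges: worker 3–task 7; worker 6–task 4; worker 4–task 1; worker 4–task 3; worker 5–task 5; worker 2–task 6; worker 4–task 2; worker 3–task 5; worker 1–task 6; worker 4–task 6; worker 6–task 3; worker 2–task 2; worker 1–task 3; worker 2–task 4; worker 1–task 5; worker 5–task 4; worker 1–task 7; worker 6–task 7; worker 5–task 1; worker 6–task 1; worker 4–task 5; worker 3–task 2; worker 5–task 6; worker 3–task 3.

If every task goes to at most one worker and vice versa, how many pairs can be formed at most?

6

A valid assignment of size 6: worker 1-task 3, worker 2-task 6, worker 3-task 2, worker 4-task 5, worker 5-task 1, worker 6-task 7.
All 6 workers are matched, so no larger matching exists.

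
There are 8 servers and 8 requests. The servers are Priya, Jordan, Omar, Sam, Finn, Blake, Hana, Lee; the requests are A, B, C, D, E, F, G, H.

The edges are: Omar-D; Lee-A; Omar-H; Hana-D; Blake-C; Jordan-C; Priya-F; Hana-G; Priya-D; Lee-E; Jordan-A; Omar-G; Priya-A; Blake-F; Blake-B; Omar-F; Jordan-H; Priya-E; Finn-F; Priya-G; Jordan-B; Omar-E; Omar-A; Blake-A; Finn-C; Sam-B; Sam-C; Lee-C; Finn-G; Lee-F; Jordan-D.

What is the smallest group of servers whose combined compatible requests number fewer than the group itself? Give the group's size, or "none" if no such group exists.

A matching saturating every server exists, for instance Priya→G, Jordan→H, Omar→A, Sam→C, Finn→F, Blake→B, Hana→D, Lee→E.
By Hall's marriage theorem, this means |N(S)| ≥ |S| for every subset S, so no violating subset exists.

none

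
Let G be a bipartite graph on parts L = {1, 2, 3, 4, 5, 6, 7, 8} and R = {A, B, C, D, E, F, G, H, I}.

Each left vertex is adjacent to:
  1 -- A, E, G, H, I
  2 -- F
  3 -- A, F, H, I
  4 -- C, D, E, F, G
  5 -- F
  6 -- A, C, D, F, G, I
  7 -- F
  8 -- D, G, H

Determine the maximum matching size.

A valid assignment of size 6: 1→E, 2→F, 3→I, 4→D, 6→A, 8→G.
The set {2, 5, 7} has only 1 neighbour ({F}), so by Hall's theorem at most 6 of the 8 left vertices can be matched.

6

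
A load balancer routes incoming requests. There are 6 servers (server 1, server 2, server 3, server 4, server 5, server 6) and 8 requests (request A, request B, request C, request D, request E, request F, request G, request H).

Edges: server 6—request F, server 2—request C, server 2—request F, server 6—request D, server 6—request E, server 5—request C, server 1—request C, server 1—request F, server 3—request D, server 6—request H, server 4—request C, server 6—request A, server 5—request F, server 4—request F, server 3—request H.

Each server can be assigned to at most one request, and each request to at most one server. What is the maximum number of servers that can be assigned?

4

One maximum matching: server 1→request C, server 2→request F, server 3→request H, server 6→request E.
The set {server 1, server 2, server 4, server 5} has only 2 neighbours ({request C, request F}), so by Hall's theorem at most 4 of the 6 servers can be matched.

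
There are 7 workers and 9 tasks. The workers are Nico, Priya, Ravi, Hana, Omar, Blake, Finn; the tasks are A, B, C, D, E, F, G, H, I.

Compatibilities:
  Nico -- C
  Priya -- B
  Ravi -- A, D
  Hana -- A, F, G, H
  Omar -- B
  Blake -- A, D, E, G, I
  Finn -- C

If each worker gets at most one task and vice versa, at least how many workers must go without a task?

For example, pair Nico–C, Priya–B, Ravi–D, Hana–F, Blake–G.
The set {Nico, Priya, Omar, Finn} has only 2 neighbours ({B, C}), so by Hall's theorem at most 5 of the 7 workers can be matched.
That matches 5 of the 7, leaving 2 unmatched; no matching can do better.

2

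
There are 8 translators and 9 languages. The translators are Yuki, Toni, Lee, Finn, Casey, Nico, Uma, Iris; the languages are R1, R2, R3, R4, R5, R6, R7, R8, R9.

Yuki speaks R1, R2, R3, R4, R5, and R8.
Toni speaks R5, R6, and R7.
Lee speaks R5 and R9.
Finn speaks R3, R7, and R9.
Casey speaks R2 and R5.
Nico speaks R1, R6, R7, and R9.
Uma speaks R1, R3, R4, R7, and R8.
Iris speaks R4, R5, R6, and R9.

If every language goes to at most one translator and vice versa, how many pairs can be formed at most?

A valid assignment of size 8: Yuki→R3, Toni→R6, Lee→R5, Finn→R7, Casey→R2, Nico→R9, Uma→R1, Iris→R4.
This saturates every translator, so 8 is the maximum.

8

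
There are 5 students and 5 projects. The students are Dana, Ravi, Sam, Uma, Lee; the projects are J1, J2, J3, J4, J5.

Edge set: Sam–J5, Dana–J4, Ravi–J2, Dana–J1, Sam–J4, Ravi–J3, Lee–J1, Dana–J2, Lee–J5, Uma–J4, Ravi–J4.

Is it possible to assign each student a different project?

For example, pair Dana–J2, Ravi–J3, Sam–J5, Uma–J4, Lee–J1.
All 5 students are covered.

Yes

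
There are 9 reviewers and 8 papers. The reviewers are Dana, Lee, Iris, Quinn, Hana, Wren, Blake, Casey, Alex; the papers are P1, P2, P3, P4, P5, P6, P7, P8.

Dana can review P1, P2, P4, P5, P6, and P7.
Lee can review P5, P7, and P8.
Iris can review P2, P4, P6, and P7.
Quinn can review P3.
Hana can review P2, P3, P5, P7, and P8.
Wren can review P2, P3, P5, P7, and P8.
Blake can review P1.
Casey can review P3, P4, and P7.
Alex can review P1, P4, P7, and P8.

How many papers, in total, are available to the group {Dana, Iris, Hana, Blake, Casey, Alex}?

8

The union of neighbours of {Dana, Iris, Hana, Blake, Casey, Alex} is {P1, P2, P3, P4, P5, P6, P7, P8}, which has 8 elements.
Since |N(S)| = 8 ≥ |S| = 6, Hall's condition holds for this subset.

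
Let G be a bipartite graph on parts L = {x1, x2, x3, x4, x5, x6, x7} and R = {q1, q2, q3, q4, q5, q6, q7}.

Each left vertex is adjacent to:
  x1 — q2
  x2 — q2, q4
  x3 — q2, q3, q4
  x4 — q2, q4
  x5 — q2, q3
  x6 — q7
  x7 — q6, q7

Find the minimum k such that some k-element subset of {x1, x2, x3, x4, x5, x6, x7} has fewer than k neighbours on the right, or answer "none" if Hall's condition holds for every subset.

Take S = {x1, x2, x4}. Its neighbourhood is {q2, q4}, so |N(S)| = 2 < |S| = 3.
Every subset of size less than 3 has at least as many neighbours as members, so 3 is the minimum.

3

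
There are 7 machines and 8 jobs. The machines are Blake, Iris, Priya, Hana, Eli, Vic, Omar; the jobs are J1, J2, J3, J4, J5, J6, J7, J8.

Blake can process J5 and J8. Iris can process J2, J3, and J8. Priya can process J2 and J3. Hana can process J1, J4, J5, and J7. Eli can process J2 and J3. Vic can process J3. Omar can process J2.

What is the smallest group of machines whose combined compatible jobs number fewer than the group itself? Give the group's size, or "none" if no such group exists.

Take S = {Priya, Eli, Vic}. Its neighbourhood is {J2, J3}, so |N(S)| = 2 < |S| = 3.
Every subset of size less than 3 has at least as many neighbours as members, so 3 is the minimum.

3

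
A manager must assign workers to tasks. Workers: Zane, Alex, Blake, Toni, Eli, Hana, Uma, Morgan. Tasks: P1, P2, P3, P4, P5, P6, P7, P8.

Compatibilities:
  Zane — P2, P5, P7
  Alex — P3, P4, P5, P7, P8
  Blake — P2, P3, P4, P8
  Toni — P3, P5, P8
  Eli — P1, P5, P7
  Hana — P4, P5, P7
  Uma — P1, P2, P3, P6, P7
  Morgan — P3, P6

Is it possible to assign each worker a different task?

For example, pair Zane-P7, Alex-P3, Blake-P2, Toni-P8, Eli-P5, Hana-P4, Uma-P1, Morgan-P6.
All 8 workers are covered.

Yes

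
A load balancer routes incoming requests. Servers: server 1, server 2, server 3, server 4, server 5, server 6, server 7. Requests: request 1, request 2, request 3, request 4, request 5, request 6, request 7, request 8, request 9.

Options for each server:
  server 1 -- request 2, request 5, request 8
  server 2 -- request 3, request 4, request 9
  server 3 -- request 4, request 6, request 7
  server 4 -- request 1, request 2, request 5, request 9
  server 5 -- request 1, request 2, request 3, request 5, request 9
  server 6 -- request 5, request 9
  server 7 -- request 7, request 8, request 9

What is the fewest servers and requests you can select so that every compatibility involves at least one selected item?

{server 1, server 2, server 3, server 4, server 5, server 6, server 7} is a vertex cover of size 7: every edge has an endpoint in this set.
No smaller cover exists because server 1–request 8, server 2–request 4, server 3–request 7, server 4–request 2, server 5–request 3, server 6–request 5, server 7–request 9 is a matching of size 7, and a cover must include an endpoint of each of these disjoint edges (König's theorem).

7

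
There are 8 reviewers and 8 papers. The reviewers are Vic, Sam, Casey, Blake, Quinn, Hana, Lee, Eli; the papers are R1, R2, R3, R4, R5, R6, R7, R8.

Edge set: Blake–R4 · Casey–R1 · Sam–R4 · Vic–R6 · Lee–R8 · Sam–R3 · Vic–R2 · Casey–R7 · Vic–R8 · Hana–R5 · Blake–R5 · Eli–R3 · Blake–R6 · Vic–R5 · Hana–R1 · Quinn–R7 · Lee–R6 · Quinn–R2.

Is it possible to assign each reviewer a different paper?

Yes

One maximum matching: Vic→R8, Sam→R4, Casey→R7, Blake→R5, Quinn→R2, Hana→R1, Lee→R6, Eli→R3.
All 8 reviewers are covered.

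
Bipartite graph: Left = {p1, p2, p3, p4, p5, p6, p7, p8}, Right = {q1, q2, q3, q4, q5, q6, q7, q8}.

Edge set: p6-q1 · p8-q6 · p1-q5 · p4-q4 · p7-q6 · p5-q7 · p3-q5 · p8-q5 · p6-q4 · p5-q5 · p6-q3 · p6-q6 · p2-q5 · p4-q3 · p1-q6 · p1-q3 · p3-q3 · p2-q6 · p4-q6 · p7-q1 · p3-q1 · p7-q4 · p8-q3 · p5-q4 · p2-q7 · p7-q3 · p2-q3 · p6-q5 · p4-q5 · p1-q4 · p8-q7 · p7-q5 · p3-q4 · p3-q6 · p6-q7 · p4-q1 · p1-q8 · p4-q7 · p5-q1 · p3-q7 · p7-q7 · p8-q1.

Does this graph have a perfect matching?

No

The set {p2, p3, p4, p5, p6, p7, p8} has only 6 neighbours ({q1, q3, q4, q5, q6, q7}), so by Hall's theorem at most 7 of the 8 left vertices can be matched.
Hence no matching covers every left vertex.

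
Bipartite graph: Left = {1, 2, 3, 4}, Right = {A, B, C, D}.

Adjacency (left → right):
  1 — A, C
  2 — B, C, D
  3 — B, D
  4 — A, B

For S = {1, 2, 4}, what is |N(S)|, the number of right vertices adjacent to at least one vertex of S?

The union of neighbours of {1, 2, 4} is {A, B, C, D}, which has 4 elements.
Since |N(S)| = 4 ≥ |S| = 3, Hall's condition holds for this subset.

4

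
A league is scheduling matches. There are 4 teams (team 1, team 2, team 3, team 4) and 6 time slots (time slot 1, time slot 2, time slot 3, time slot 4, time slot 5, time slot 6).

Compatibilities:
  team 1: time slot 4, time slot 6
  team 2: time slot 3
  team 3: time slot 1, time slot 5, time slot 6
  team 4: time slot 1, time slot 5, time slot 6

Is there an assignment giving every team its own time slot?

A valid assignment of size 4: team 1–time slot 4, team 2–time slot 3, team 3–time slot 6, team 4–time slot 5.
All 4 teams are covered.

Yes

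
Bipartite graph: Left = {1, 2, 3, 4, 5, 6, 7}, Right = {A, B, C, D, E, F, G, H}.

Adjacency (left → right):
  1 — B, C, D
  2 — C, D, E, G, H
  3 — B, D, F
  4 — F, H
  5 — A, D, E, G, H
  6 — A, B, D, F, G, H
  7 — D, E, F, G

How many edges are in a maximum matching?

One maximum matching: 1–C, 2–G, 3–B, 4–F, 5–H, 6–A, 7–E.
This saturates every left vertex, so 7 is the maximum.

7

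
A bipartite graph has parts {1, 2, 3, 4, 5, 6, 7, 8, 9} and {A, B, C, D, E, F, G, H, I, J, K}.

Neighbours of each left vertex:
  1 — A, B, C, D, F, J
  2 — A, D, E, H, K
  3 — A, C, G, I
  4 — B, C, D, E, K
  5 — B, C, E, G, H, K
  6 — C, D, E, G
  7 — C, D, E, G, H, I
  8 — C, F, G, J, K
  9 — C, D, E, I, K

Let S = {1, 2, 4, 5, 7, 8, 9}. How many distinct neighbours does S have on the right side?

11

The union of neighbours of {1, 2, 4, 5, 7, 8, 9} is {A, B, C, D, E, F, G, H, I, J, K}, which has 11 elements.
Since |N(S)| = 11 ≥ |S| = 7, Hall's condition holds for this subset.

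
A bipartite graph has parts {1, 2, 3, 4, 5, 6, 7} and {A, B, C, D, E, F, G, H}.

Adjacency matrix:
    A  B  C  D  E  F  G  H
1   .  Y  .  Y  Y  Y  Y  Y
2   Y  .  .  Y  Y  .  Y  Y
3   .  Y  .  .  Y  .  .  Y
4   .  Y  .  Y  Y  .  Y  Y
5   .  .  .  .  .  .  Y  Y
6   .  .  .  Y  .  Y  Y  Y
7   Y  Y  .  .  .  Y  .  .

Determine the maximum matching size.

One maximum matching: 1→F, 2→A, 3→E, 4→G, 5→H, 6→D, 7→B.
All 7 left vertices are matched, so no larger matching exists.

7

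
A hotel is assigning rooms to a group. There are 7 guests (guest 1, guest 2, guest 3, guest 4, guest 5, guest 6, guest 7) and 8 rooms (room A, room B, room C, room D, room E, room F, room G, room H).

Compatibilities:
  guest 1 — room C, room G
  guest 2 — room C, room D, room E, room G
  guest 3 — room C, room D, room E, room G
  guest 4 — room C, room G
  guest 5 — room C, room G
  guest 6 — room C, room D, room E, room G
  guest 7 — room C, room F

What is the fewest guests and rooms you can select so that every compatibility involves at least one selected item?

5

{guest 7, room C, room D, room E, room G} is a vertex cover of size 5: every edge has an endpoint in this set.
No smaller cover exists because guest 1–room C, guest 2–room E, guest 3–room D, guest 4–room G, guest 7–room F is a matching of size 5, and a cover must include an endpoint of each of these disjoint edges (König's theorem).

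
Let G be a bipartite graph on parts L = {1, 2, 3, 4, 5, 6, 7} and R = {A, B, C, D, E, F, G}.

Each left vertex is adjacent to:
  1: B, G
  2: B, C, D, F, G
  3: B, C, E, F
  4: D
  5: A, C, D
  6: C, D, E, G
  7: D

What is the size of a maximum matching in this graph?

One maximum matching: 1→G, 2→F, 3→B, 4→D, 5→C, 6→E.
The set {4, 7} has only 1 neighbour ({D}), so by Hall's theorem at most 6 of the 7 left vertices can be matched.

6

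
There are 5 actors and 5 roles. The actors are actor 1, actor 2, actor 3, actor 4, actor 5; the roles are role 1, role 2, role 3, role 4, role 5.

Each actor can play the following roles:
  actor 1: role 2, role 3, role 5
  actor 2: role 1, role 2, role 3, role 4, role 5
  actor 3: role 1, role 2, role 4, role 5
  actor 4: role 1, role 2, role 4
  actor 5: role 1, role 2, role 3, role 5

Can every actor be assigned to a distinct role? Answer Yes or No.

Yes

For example, pair actor 1–role 3, actor 2–role 1, actor 3–role 4, actor 4–role 2, actor 5–role 5.
Every actor is matched, so this is a perfect matching.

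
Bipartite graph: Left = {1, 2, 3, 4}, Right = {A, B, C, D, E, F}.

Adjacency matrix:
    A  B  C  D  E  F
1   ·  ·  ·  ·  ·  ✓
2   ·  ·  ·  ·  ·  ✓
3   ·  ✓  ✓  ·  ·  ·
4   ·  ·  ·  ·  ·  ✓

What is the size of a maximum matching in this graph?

One maximum matching: 1→F, 3→B.
The set {1, 2, 4} has only 1 neighbour ({F}), so by Hall's theorem at most 2 of the 4 left vertices can be matched.

2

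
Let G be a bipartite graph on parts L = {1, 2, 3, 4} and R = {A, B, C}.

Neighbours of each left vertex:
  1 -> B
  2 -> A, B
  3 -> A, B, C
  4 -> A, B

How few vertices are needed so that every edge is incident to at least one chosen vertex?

3

The 3 edges 1–B, 2–A, 3–C form a matching, so any vertex cover needs at least 3 vertices (one per matched edge).
Conversely {3, A, B} meets every edge and has exactly 3 vertices, so 3 is optimal.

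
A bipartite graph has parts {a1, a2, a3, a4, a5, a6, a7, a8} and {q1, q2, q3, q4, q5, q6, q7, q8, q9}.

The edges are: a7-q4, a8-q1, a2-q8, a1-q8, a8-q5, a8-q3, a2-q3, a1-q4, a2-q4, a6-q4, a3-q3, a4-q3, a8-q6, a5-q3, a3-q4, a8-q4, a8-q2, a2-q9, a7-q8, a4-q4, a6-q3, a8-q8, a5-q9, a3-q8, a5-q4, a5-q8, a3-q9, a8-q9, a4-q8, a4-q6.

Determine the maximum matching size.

6

One maximum matching: a1-q4, a2-q3, a3-q9, a4-q6, a5-q8, a8-q1.
The set {a1, a2, a3, a5, a6, a7} has only 4 neighbours ({q3, q4, q8, q9}), so by Hall's theorem at most 6 of the 8 left vertices can be matched.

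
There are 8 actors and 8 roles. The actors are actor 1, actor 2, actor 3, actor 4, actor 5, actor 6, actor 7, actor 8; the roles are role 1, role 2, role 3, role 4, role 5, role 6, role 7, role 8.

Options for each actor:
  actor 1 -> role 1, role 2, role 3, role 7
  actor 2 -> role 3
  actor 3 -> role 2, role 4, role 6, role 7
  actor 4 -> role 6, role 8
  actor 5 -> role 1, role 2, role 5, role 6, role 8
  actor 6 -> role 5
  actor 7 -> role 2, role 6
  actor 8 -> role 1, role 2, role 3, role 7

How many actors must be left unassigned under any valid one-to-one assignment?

0

For example, pair actor 1→role 7, actor 2→role 3, actor 3→role 4, actor 4→role 6, actor 5→role 8, actor 6→role 5, actor 7→role 2, actor 8→role 1.
This saturates every actor, so 8 is the maximum.
That matches 8 of the 8, leaving 0 unmatched; no matching can do better.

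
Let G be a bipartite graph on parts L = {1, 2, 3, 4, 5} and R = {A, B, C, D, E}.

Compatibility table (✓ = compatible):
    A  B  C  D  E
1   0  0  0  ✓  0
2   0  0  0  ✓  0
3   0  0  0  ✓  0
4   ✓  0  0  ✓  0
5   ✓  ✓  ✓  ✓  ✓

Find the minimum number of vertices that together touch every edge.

3

A maximum matching has 3 edges (e.g. 1–D, 4–A, 5–E).
By König's theorem the minimum vertex cover has the same size. One such cover is {4, 5, D}.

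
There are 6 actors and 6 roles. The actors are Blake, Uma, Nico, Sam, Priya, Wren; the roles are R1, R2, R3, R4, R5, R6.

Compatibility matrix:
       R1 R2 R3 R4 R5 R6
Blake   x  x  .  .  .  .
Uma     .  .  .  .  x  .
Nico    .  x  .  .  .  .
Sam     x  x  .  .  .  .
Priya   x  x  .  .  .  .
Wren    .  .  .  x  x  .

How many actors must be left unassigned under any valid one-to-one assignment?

One maximum matching: Blake→R1, Uma→R5, Nico→R2, Wren→R4.
The set {Blake, Nico, Sam, Priya} has only 2 neighbours ({R1, R2}), so by Hall's theorem at most 4 of the 6 actors can be matched.
That matches 4 of the 6, leaving 2 unmatched; no matching can do better.

2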